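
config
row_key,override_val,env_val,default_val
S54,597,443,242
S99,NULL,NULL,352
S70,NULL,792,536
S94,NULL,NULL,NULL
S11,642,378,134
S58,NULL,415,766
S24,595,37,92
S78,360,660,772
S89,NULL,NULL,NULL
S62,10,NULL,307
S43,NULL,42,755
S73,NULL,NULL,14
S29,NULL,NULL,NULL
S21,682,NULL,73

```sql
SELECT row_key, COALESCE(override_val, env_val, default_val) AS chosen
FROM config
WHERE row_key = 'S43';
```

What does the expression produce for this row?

42

row_key = S43: override_val=NULL, env_val=42, default_val=755.
override_val=NULL, env_val=42 → 42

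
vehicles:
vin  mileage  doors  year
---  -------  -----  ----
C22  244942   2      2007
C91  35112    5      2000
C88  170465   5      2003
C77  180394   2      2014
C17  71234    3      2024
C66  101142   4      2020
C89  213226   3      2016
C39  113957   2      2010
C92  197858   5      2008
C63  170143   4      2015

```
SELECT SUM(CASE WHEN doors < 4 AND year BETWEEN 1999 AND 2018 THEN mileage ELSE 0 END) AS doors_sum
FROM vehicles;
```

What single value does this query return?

vin=C22: ✓ → 244942
vin=C91: ✗
vin=C88: ✗
vin=C77: ✓ → 180394
vin=C17: ✗
vin=C66: ✗
vin=C89: ✓ → 213226
vin=C39: ✓ → 113957
vin=C92: ✗
vin=C63: ✗
doors_sum = 244942 + 180394 + 213226 + 113957 = 752519

752519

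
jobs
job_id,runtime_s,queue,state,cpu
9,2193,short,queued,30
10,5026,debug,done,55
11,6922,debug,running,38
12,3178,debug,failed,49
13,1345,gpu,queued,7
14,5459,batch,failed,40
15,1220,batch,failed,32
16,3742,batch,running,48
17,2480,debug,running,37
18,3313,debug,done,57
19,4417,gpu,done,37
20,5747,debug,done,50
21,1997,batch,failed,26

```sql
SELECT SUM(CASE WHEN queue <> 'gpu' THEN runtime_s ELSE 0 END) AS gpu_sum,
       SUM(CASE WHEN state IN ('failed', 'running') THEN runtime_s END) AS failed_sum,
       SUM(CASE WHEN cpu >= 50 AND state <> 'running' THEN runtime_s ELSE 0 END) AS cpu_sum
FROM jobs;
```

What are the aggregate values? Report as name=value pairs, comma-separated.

gpu_sum=41277, failed_sum=24998, cpu_sum=14086

[gpu_sum: queue <> 'gpu']
job_id=9: ✓ → 2193
job_id=10: ✓ → 5026
job_id=11: ✓ → 6922
job_id=12: ✓ → 3178
job_id=13: ✗
job_id=14: ✓ → 5459
job_id=15: ✓ → 1220
job_id=16: ✓ → 3742
job_id=17: ✓ → 2480
job_id=18: ✓ → 3313
job_id=19: ✗
job_id=20: ✓ → 5747
job_id=21: ✓ → 1997
gpu_sum = 2193 + 5026 + 6922 + 3178 + 5459 + 1220 + 3742 + 2480 + 3313 + 5747 + 1997 = 41277
—
[failed_sum: state IN ('failed', 'running')]
job_id=9: ✗
job_id=10: ✗
job_id=11: ✓ → 6922
job_id=12: ✓ → 3178
job_id=13: ✗
job_id=14: ✓ → 5459
job_id=15: ✓ → 1220
job_id=16: ✓ → 3742
job_id=17: ✓ → 2480
job_id=18: ✗
job_id=19: ✗
job_id=20: ✗
job_id=21: ✓ → 1997
failed_sum = 6922 + 3178 + 5459 + 1220 + 3742 + 2480 + 1997 = 24998
—
[cpu_sum: cpu >= 50 AND state <> 'running']
job_id=9: ✗
job_id=10: ✓ → 5026
job_id=11: ✗
job_id=12: ✗
job_id=13: ✗
job_id=14: ✗
job_id=15: ✗
job_id=16: ✗
job_id=17: ✗
job_id=18: ✓ → 3313
job_id=19: ✗
job_id=20: ✓ → 5747
job_id=21: ✗
cpu_sum = 5026 + 3313 + 5747 = 14086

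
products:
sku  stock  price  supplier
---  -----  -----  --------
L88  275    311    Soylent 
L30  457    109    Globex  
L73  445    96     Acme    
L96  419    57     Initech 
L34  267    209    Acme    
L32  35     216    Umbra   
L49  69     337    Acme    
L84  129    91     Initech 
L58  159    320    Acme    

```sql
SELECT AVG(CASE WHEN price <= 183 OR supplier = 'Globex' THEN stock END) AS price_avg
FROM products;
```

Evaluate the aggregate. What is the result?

362.5

sku=L88: ✗
sku=L30: ✓ → 457
sku=L73: ✓ → 445
sku=L96: ✓ → 419
sku=L34: ✗
sku=L32: ✗
sku=L49: ✗
sku=L84: ✓ → 129
sku=L58: ✗
price_avg = (457 + 445 + 419 + 129) / 4 = 362.5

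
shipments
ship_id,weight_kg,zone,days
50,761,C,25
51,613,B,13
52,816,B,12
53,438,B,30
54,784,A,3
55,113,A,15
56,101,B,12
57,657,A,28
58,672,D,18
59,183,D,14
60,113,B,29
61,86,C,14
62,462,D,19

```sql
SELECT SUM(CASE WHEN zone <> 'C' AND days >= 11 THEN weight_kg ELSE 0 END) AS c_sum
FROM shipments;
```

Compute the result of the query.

4168

ship_id=50: ✗
ship_id=51: ✓ → 613
ship_id=52: ✓ → 816
ship_id=53: ✓ → 438
ship_id=54: ✗
ship_id=55: ✓ → 113
ship_id=56: ✓ → 101
ship_id=57: ✓ → 657
ship_id=58: ✓ → 672
ship_id=59: ✓ → 183
ship_id=60: ✓ → 113
ship_id=61: ✗
ship_id=62: ✓ → 462
c_sum = 613 + 816 + 438 + 113 + 101 + 657 + 672 + 183 + 113 + 462 = 4168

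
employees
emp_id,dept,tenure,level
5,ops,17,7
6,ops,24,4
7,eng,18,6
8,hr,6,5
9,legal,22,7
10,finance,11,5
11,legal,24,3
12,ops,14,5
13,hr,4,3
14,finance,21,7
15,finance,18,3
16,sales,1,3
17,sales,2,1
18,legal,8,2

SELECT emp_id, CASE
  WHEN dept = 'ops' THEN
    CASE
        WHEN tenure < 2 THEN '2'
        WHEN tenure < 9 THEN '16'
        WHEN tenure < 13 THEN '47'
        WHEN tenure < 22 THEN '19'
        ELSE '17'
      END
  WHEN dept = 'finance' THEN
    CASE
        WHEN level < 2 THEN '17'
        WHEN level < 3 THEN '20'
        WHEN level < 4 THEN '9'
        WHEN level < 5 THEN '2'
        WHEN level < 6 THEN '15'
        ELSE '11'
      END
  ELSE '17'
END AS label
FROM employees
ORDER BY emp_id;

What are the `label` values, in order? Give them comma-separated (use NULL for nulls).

19, 17, 17, 17, 17, 15, 17, 19, 17, 11, 9, 17, 17, 17

emp_id=5: dept='ops' → inner[tenure < 22] → 19
emp_id=6: dept='ops' → inner[ELSE] → 17
emp_id=7: dept='eng' → outer ELSE → 17
emp_id=8: dept='hr' → outer ELSE → 17
emp_id=9: dept='legal' → outer ELSE → 17
emp_id=10: dept='finance' → inner[level < 6] → 15
emp_id=11: dept='legal' → outer ELSE → 17
emp_id=12: dept='ops' → inner[tenure < 22] → 19
emp_id=13: dept='hr' → outer ELSE → 17
emp_id=14: dept='finance' → inner[ELSE] → 11
emp_id=15: dept='finance' → inner[level < 4] → 9
emp_id=16: dept='sales' → outer ELSE → 17
emp_id=17: dept='sales' → outer ELSE → 17
emp_id=18: dept='legal' → outer ELSE → 17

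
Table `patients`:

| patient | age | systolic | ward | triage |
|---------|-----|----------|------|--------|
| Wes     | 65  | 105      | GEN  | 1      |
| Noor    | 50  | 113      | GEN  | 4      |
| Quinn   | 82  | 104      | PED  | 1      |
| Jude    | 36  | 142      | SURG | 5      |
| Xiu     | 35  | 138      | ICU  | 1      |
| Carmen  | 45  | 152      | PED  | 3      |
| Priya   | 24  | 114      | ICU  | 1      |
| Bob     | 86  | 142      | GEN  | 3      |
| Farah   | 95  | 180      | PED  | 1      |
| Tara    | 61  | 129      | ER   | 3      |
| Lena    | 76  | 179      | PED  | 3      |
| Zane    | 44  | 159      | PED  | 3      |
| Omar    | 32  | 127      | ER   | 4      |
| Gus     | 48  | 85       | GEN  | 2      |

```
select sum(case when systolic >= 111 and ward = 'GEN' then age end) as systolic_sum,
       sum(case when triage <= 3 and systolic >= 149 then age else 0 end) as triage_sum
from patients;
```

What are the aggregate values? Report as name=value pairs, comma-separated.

[systolic_sum: systolic >= 111 and ward = 'GEN']
patient=Wes: ✗
patient=Noor: ✓ → 50
patient=Quinn: ✗
patient=Jude: ✗
patient=Xiu: ✗
patient=Carmen: ✗
patient=Priya: ✗
patient=Bob: ✓ → 86
patient=Farah: ✗
patient=Tara: ✗
patient=Lena: ✗
patient=Zane: ✗
patient=Omar: ✗
patient=Gus: ✗
systolic_sum = 50 + 86 = 136
—
[triage_sum: triage <= 3 and systolic >= 149]
patient=Wes: ✗
patient=Noor: ✗
patient=Quinn: ✗
patient=Jude: ✗
patient=Xiu: ✗
patient=Carmen: ✓ → 45
patient=Priya: ✗
patient=Bob: ✗
patient=Farah: ✓ → 95
patient=Tara: ✗
patient=Lena: ✓ → 76
patient=Zane: ✓ → 44
patient=Omar: ✗
patient=Gus: ✗
triage_sum = 45 + 95 + 76 + 44 = 260

systolic_sum=136, triage_sum=260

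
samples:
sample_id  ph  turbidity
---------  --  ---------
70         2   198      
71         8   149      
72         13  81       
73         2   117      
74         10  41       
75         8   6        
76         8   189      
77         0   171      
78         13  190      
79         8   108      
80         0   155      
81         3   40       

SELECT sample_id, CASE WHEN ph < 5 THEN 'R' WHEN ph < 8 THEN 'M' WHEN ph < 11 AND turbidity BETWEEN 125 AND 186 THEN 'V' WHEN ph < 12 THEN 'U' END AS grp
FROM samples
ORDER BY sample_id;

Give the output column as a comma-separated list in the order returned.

R, V, NULL, R, U, U, U, R, NULL, U, R, R

sample_id=70: ph < 5 → R
sample_id=71: ph < 11 AND turbidity BETWEEN 125 AND 186 → V
sample_id=72: (no match → NULL) → NULL
sample_id=73: ph < 5 → R
sample_id=74: ph < 12 → U
sample_id=75: ph < 12 → U
sample_id=76: ph < 12 → U
sample_id=77: ph < 5 → R
sample_id=78: (no match → NULL) → NULL
sample_id=79: ph < 12 → U
sample_id=80: ph < 5 → R
sample_id=81: ph < 5 → R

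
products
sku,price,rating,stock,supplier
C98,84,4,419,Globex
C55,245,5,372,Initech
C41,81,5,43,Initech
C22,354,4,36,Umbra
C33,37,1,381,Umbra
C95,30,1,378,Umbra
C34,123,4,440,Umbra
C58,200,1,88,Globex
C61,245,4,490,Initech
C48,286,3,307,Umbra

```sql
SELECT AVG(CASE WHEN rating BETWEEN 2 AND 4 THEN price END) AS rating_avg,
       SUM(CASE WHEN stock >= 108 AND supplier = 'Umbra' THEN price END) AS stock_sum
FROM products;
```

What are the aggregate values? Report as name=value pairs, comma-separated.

rating_avg=218.4, stock_sum=476

[rating_avg: rating BETWEEN 2 AND 4]
sku=C98: ✓ → 84
sku=C55: ✗
sku=C41: ✗
sku=C22: ✓ → 354
sku=C33: ✗
sku=C95: ✗
sku=C34: ✓ → 123
sku=C58: ✗
sku=C61: ✓ → 245
sku=C48: ✓ → 286
rating_avg = (84 + 354 + 123 + 245 + 286) / 5 = 218.4
—
[stock_sum: stock >= 108 AND supplier = 'Umbra']
sku=C98: ✗
sku=C55: ✗
sku=C41: ✗
sku=C22: ✗
sku=C33: ✓ → 37
sku=C95: ✓ → 30
sku=C34: ✓ → 123
sku=C58: ✗
sku=C61: ✗
sku=C48: ✓ → 286
stock_sum = 37 + 30 + 123 + 286 = 476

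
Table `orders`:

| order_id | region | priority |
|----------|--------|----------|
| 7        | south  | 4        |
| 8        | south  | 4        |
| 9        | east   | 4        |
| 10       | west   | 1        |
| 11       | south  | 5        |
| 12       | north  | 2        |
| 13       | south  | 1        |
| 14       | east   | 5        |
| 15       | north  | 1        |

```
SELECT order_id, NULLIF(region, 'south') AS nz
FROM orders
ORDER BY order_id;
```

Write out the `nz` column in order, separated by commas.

order_id=7: region=south vs south: equal → NULL
order_id=8: region=south vs south: equal → NULL
order_id=9: region=east vs south: differ → east
order_id=10: region=west vs south: differ → west
order_id=11: region=south vs south: equal → NULL
order_id=12: region=north vs south: differ → north
order_id=13: region=south vs south: equal → NULL
order_id=14: region=east vs south: differ → east
order_id=15: region=north vs south: differ → north

NULL, NULL, east, west, NULL, north, NULL, east, north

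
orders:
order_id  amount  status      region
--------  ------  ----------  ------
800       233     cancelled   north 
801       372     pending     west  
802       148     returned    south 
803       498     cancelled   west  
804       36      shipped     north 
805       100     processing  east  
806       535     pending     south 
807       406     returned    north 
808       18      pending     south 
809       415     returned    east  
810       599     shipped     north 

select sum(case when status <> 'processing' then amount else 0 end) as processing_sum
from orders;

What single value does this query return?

3260

order_id=800: ✓ → 233
order_id=801: ✓ → 372
order_id=802: ✓ → 148
order_id=803: ✓ → 498
order_id=804: ✓ → 36
order_id=805: ✗
order_id=806: ✓ → 535
order_id=807: ✓ → 406
order_id=808: ✓ → 18
order_id=809: ✓ → 415
order_id=810: ✓ → 599
processing_sum = 233 + 372 + 148 + 498 + 36 + 535 + 406 + 18 + 415 + 599 = 3260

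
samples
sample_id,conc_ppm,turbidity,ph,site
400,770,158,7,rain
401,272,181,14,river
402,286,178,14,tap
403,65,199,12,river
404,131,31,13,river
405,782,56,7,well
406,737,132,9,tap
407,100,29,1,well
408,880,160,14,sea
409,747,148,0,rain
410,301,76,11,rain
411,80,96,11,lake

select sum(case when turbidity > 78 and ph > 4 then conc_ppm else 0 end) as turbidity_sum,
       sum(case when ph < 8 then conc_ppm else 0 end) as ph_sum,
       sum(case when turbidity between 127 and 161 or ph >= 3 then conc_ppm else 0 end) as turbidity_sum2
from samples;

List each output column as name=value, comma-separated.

[turbidity_sum: turbidity > 78 and ph > 4]
sample_id=400: ✓ → 770
sample_id=401: ✓ → 272
sample_id=402: ✓ → 286
sample_id=403: ✓ → 65
sample_id=404: ✗
sample_id=405: ✗
sample_id=406: ✓ → 737
sample_id=407: ✗
sample_id=408: ✓ → 880
sample_id=409: ✗
sample_id=410: ✗
sample_id=411: ✓ → 80
turbidity_sum = 770 + 272 + 286 + 65 + 737 + 880 + 80 = 3090
—
[ph_sum: ph < 8]
sample_id=400: ✓ → 770
sample_id=401: ✗
sample_id=402: ✗
sample_id=403: ✗
sample_id=404: ✗
sample_id=405: ✓ → 782
sample_id=406: ✗
sample_id=407: ✓ → 100
sample_id=408: ✗
sample_id=409: ✓ → 747
sample_id=410: ✗
sample_id=411: ✗
ph_sum = 770 + 782 + 100 + 747 = 2399
—
[turbidity_sum2: turbidity between 127 and 161 or ph >= 3]
sample_id=400: ✓ → 770
sample_id=401: ✓ → 272
sample_id=402: ✓ → 286
sample_id=403: ✓ → 65
sample_id=404: ✓ → 131
sample_id=405: ✓ → 782
sample_id=406: ✓ → 737
sample_id=407: ✗
sample_id=408: ✓ → 880
sample_id=409: ✓ → 747
sample_id=410: ✓ → 301
sample_id=411: ✓ → 80
turbidity_sum2 = 770 + 272 + 286 + 65 + 131 + 782 + 737 + 880 + 747 + 301 + 80 = 5051

turbidity_sum=3090, ph_sum=2399, turbidity_sum2=5051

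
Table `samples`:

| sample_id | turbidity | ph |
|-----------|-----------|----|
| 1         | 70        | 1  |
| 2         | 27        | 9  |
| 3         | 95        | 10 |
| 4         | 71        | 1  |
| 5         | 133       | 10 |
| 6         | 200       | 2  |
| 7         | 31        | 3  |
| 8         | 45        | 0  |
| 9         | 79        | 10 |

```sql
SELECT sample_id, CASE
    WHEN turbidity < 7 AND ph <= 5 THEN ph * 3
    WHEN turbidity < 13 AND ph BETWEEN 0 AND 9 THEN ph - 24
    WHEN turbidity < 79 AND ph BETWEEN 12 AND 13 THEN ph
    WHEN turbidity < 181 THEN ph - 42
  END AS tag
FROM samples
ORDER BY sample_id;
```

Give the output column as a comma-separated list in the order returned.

-41, -33, -32, -41, -32, NULL, -39, -42, -32

sample_id=1: turbidity < 181 → -41
sample_id=2: turbidity < 181 → -33
sample_id=3: turbidity < 181 → -32
sample_id=4: turbidity < 181 → -41
sample_id=5: turbidity < 181 → -32
sample_id=6: (no match → NULL) → NULL
sample_id=7: turbidity < 181 → -39
sample_id=8: turbidity < 181 → -42
sample_id=9: turbidity < 181 → -32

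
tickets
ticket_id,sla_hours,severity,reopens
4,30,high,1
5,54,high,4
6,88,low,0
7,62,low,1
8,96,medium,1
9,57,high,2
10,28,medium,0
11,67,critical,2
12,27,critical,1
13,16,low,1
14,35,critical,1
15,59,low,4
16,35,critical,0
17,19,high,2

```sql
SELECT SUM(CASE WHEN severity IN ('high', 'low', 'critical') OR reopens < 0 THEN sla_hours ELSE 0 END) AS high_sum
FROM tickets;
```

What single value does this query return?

ticket_id=4: ✓ → 30
ticket_id=5: ✓ → 54
ticket_id=6: ✓ → 88
ticket_id=7: ✓ → 62
ticket_id=8: ✗
ticket_id=9: ✓ → 57
ticket_id=10: ✗
ticket_id=11: ✓ → 67
ticket_id=12: ✓ → 27
ticket_id=13: ✓ → 16
ticket_id=14: ✓ → 35
ticket_id=15: ✓ → 59
ticket_id=16: ✓ → 35
ticket_id=17: ✓ → 19
high_sum = 30 + 54 + 88 + 62 + 57 + 67 + 27 + 16 + 35 + 59 + 35 + 19 = 549

549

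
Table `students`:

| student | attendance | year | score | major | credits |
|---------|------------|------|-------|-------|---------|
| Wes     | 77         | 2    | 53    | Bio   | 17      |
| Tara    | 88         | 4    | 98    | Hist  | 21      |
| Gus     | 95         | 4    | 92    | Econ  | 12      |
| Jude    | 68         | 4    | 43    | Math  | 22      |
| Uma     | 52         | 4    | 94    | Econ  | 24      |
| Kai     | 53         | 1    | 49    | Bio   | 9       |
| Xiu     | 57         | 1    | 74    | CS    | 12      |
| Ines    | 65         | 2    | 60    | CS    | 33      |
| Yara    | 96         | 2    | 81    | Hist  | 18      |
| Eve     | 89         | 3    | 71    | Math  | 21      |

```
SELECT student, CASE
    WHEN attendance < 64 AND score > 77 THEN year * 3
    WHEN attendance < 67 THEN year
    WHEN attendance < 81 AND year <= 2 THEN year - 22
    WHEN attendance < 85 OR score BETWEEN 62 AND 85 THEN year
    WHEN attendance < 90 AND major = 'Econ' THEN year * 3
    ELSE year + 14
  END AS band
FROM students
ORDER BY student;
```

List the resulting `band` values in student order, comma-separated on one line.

student=Eve: attendance < 85 OR score BETWEEN 62 AND 85 → 3
student=Gus: ELSE → 18
student=Ines: attendance < 67 → 2
student=Jude: attendance < 85 OR score BETWEEN 62 AND 85 → 4
student=Kai: attendance < 67 → 1
student=Tara: ELSE → 18
student=Uma: attendance < 64 AND score > 77 → 12
student=Wes: attendance < 81 AND year <= 2 → -20
student=Xiu: attendance < 67 → 1
student=Yara: attendance < 85 OR score BETWEEN 62 AND 85 → 2

3, 18, 2, 4, 1, 18, 12, -20, 1, 2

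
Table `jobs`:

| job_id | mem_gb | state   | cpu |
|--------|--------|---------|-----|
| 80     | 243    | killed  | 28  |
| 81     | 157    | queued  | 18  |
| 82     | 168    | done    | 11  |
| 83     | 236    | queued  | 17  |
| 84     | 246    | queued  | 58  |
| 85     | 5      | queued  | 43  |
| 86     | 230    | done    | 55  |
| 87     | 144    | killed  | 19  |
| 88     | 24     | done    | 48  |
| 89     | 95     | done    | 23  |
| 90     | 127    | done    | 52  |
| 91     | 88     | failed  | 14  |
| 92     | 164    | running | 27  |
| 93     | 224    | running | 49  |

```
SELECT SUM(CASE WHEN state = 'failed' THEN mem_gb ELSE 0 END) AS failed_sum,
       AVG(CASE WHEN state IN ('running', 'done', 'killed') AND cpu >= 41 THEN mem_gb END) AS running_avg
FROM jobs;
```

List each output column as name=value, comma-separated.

failed_sum=88, running_avg=151.25

[failed_sum: state = 'failed']
job_id=80: ✗
job_id=81: ✗
job_id=82: ✗
job_id=83: ✗
job_id=84: ✗
job_id=85: ✗
job_id=86: ✗
job_id=87: ✗
job_id=88: ✗
job_id=89: ✗
job_id=90: ✗
job_id=91: ✓ → 88
job_id=92: ✗
job_id=93: ✗
failed_sum = 88
—
[running_avg: state IN ('running', 'done', 'killed') AND cpu >= 41]
job_id=80: ✗
job_id=81: ✗
job_id=82: ✗
job_id=83: ✗
job_id=84: ✗
job_id=85: ✗
job_id=86: ✓ → 230
job_id=87: ✗
job_id=88: ✓ → 24
job_id=89: ✗
job_id=90: ✓ → 127
job_id=91: ✗
job_id=92: ✗
job_id=93: ✓ → 224
running_avg = (230 + 24 + 127 + 224) / 4 = 151.25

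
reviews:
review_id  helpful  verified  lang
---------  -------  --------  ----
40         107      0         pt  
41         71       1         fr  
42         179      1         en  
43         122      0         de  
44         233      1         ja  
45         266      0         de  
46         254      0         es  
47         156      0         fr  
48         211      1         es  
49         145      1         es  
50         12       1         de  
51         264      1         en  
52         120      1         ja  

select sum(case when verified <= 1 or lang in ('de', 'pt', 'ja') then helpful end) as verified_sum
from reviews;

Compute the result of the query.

2140

review_id=40: ✓ → 107
review_id=41: ✓ → 71
review_id=42: ✓ → 179
review_id=43: ✓ → 122
review_id=44: ✓ → 233
review_id=45: ✓ → 266
review_id=46: ✓ → 254
review_id=47: ✓ → 156
review_id=48: ✓ → 211
review_id=49: ✓ → 145
review_id=50: ✓ → 12
review_id=51: ✓ → 264
review_id=52: ✓ → 120
verified_sum = 107 + 71 + 179 + 122 + 233 + 266 + 254 + 156 + 211 + 145 + 12 + 264 + 120 = 2140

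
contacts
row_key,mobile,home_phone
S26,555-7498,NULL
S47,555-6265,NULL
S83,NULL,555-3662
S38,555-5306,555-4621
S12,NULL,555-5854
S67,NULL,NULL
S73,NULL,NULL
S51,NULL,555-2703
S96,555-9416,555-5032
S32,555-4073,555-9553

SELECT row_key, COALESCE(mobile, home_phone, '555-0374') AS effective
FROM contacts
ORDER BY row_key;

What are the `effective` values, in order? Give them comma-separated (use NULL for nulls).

555-5854, 555-7498, 555-4073, 555-5306, 555-6265, 555-2703, 555-0374, 555-0374, 555-3662, 555-9416

row_key=S12: mobile=NULL, home_phone=555-5854 → 555-5854
row_key=S26: mobile=555-7498 → 555-7498
row_key=S32: mobile=555-4073 → 555-4073
row_key=S38: mobile=555-5306 → 555-5306
row_key=S47: mobile=555-6265 → 555-6265
row_key=S51: mobile=NULL, home_phone=555-2703 → 555-2703
row_key=S67: mobile=NULL, home_phone=NULL, → literal 555-0374 → 555-0374
row_key=S73: mobile=NULL, home_phone=NULL, → literal 555-0374 → 555-0374
row_key=S83: mobile=NULL, home_phone=555-3662 → 555-3662
row_key=S96: mobile=555-9416 → 555-9416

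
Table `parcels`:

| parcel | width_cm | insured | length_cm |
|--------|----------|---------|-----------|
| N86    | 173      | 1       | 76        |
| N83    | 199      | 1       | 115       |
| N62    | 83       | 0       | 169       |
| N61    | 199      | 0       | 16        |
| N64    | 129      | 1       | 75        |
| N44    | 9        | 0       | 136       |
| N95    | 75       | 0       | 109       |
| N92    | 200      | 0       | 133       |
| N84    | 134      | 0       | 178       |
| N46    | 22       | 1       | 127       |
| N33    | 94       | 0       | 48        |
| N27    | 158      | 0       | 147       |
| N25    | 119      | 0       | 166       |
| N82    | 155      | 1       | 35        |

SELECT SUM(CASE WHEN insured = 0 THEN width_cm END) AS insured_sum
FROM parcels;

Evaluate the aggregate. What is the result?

parcel=N86: ✗
parcel=N83: ✗
parcel=N62: ✓ → 83
parcel=N61: ✓ → 199
parcel=N64: ✗
parcel=N44: ✓ → 9
parcel=N95: ✓ → 75
parcel=N92: ✓ → 200
parcel=N84: ✓ → 134
parcel=N46: ✗
parcel=N33: ✓ → 94
parcel=N27: ✓ → 158
parcel=N25: ✓ → 119
parcel=N82: ✗
insured_sum = 83 + 199 + 9 + 75 + 200 + 134 + 94 + 158 + 119 = 1071

1071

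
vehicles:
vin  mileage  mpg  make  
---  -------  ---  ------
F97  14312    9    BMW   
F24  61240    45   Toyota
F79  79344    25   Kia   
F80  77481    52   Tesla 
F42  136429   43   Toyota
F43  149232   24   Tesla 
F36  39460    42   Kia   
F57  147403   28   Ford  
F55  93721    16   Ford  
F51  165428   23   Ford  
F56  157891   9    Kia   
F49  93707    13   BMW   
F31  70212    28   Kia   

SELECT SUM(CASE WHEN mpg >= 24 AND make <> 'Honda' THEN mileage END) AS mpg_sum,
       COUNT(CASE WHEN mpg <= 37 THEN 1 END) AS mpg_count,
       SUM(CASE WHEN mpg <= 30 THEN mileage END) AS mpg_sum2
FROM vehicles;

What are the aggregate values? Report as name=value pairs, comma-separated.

mpg_sum=760801, mpg_count=9, mpg_sum2=971250

[mpg_sum: mpg >= 24 AND make <> 'Honda']
vin=F97: ✗
vin=F24: ✓ → 61240
vin=F79: ✓ → 79344
vin=F80: ✓ → 77481
vin=F42: ✓ → 136429
vin=F43: ✓ → 149232
vin=F36: ✓ → 39460
vin=F57: ✓ → 147403
vin=F55: ✗
vin=F51: ✗
vin=F56: ✗
vin=F49: ✗
vin=F31: ✓ → 70212
mpg_sum = 61240 + 79344 + 77481 + 136429 + 149232 + 39460 + 147403 + 70212 = 760801
—
[mpg_count: mpg <= 37]
vin=F97: ✓ → 1
vin=F24: ✗
vin=F79: ✓ → 1
vin=F80: ✗
vin=F42: ✗
vin=F43: ✓ → 1
vin=F36: ✗
vin=F57: ✓ → 1
vin=F55: ✓ → 1
vin=F51: ✓ → 1
vin=F56: ✓ → 1
vin=F49: ✓ → 1
vin=F31: ✓ → 1
mpg_count = COUNT(1, 1, 1, 1, 1, 1, 1, 1, 1) = 9
—
[mpg_sum2: mpg <= 30]
vin=F97: ✓ → 14312
vin=F24: ✗
vin=F79: ✓ → 79344
vin=F80: ✗
vin=F42: ✗
vin=F43: ✓ → 149232
vin=F36: ✗
vin=F57: ✓ → 147403
vin=F55: ✓ → 93721
vin=F51: ✓ → 165428
vin=F56: ✓ → 157891
vin=F49: ✓ → 93707
vin=F31: ✓ → 70212
mpg_sum2 = 14312 + 79344 + 149232 + 147403 + 93721 + 165428 + 157891 + 93707 + 70212 = 971250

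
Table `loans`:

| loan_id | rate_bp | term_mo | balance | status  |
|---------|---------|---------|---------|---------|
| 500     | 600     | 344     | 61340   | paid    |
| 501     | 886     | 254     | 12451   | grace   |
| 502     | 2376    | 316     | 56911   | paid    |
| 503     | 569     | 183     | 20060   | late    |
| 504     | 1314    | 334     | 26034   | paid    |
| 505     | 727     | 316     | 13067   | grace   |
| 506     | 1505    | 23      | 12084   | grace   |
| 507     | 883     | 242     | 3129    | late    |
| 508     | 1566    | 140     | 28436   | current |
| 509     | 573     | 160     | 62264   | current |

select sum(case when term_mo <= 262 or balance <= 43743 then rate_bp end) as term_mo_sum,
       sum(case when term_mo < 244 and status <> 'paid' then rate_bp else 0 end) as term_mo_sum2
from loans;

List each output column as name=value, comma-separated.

[term_mo_sum: term_mo <= 262 or balance <= 43743]
loan_id=500: ✗
loan_id=501: ✓ → 886
loan_id=502: ✗
loan_id=503: ✓ → 569
loan_id=504: ✓ → 1314
loan_id=505: ✓ → 727
loan_id=506: ✓ → 1505
loan_id=507: ✓ → 883
loan_id=508: ✓ → 1566
loan_id=509: ✓ → 573
term_mo_sum = 886 + 569 + 1314 + 727 + 1505 + 883 + 1566 + 573 = 8023
—
[term_mo_sum2: term_mo < 244 and status <> 'paid']
loan_id=500: ✗
loan_id=501: ✗
loan_id=502: ✗
loan_id=503: ✓ → 569
loan_id=504: ✗
loan_id=505: ✗
loan_id=506: ✓ → 1505
loan_id=507: ✓ → 883
loan_id=508: ✓ → 1566
loan_id=509: ✓ → 573
term_mo_sum2 = 569 + 1505 + 883 + 1566 + 573 = 5096

term_mo_sum=8023, term_mo_sum2=5096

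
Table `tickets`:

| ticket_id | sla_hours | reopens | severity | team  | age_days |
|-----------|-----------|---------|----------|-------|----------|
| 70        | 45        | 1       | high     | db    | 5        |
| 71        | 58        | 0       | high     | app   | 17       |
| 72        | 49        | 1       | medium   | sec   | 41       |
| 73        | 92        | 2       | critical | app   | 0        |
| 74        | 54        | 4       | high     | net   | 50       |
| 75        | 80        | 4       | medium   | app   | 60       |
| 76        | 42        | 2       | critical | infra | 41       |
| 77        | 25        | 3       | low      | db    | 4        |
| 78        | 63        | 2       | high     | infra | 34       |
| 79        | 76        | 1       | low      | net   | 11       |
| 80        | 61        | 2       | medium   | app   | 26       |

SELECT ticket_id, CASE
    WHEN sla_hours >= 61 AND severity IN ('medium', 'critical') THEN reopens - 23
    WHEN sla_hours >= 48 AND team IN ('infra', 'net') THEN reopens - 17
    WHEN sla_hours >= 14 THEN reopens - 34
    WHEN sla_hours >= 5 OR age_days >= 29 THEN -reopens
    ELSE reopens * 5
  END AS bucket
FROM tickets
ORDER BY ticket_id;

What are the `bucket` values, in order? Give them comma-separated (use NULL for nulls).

ticket_id=70: sla_hours >= 14 → -33
ticket_id=71: sla_hours >= 14 → -34
ticket_id=72: sla_hours >= 14 → -33
ticket_id=73: sla_hours >= 61 AND severity IN ('medium', 'critical') → -21
ticket_id=74: sla_hours >= 48 AND team IN ('infra', 'net') → -13
ticket_id=75: sla_hours >= 61 AND severity IN ('medium', 'critical') → -19
ticket_id=76: sla_hours >= 14 → -32
ticket_id=77: sla_hours >= 14 → -31
ticket_id=78: sla_hours >= 48 AND team IN ('infra', 'net') → -15
ticket_id=79: sla_hours >= 48 AND team IN ('infra', 'net') → -16
ticket_id=80: sla_hours >= 61 AND severity IN ('medium', 'critical') → -21

-33, -34, -33, -21, -13, -19, -32, -31, -15, -16, -21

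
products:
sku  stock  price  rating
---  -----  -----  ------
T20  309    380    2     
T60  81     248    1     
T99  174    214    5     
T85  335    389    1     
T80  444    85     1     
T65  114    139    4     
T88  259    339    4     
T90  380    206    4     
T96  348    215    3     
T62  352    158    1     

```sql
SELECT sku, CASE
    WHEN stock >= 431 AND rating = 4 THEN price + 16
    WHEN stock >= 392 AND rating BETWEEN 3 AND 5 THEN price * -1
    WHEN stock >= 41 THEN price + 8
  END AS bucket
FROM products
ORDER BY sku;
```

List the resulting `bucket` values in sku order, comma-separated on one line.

388, 256, 166, 147, 93, 397, 347, 214, 223, 222

sku=T20: stock >= 41 → 388
sku=T60: stock >= 41 → 256
sku=T62: stock >= 41 → 166
sku=T65: stock >= 41 → 147
sku=T80: stock >= 41 → 93
sku=T85: stock >= 41 → 397
sku=T88: stock >= 41 → 347
sku=T90: stock >= 41 → 214
sku=T96: stock >= 41 → 223
sku=T99: stock >= 41 → 222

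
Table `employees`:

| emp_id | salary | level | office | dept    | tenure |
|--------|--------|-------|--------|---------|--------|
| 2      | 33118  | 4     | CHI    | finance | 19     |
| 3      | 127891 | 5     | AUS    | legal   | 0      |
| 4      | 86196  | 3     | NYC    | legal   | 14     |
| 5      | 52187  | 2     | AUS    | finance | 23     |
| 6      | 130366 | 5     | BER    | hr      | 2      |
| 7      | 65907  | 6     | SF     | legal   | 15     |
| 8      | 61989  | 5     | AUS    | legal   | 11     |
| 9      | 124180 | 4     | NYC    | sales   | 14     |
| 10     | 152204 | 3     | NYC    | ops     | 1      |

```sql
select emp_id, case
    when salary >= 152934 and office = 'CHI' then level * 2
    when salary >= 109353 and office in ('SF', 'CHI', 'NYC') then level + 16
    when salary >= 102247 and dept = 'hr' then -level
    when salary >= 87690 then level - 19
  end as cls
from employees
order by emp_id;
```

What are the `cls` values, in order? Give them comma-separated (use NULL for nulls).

emp_id=2: (no match → NULL) → NULL
emp_id=3: salary >= 87690 → -14
emp_id=4: (no match → NULL) → NULL
emp_id=5: (no match → NULL) → NULL
emp_id=6: salary >= 102247 and dept = 'hr' → -5
emp_id=7: (no match → NULL) → NULL
emp_id=8: (no match → NULL) → NULL
emp_id=9: salary >= 109353 and office in ('SF', 'CHI', 'NYC') → 20
emp_id=10: salary >= 109353 and office in ('SF', 'CHI', 'NYC') → 19

NULL, -14, NULL, NULL, -5, NULL, NULL, 20, 19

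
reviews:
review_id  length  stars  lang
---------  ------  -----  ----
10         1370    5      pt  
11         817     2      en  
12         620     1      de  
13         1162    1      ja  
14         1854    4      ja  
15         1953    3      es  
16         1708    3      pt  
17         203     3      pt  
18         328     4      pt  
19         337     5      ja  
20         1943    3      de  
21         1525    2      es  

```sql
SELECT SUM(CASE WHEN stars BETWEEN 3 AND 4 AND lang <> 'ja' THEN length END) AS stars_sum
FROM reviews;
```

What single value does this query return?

6135

review_id=10: ✗
review_id=11: ✗
review_id=12: ✗
review_id=13: ✗
review_id=14: ✗
review_id=15: ✓ → 1953
review_id=16: ✓ → 1708
review_id=17: ✓ → 203
review_id=18: ✓ → 328
review_id=19: ✗
review_id=20: ✓ → 1943
review_id=21: ✗
stars_sum = 1953 + 1708 + 203 + 328 + 1943 = 6135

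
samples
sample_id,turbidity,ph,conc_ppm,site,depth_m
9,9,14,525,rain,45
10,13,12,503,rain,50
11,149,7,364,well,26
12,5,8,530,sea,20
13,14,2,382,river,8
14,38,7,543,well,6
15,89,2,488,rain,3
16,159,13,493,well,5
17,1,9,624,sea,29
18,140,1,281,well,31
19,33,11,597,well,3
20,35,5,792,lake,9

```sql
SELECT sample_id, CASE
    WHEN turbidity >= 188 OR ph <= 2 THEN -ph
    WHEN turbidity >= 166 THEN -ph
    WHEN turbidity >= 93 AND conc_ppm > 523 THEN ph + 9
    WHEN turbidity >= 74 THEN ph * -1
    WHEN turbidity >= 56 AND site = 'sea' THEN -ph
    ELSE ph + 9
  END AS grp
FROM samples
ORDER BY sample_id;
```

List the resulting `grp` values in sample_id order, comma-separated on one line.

sample_id=9: ELSE → 23
sample_id=10: ELSE → 21
sample_id=11: turbidity >= 74 → -7
sample_id=12: ELSE → 17
sample_id=13: turbidity >= 188 OR ph <= 2 → -2
sample_id=14: ELSE → 16
sample_id=15: turbidity >= 188 OR ph <= 2 → -2
sample_id=16: turbidity >= 74 → -13
sample_id=17: ELSE → 18
sample_id=18: turbidity >= 188 OR ph <= 2 → -1
sample_id=19: ELSE → 20
sample_id=20: ELSE → 14

23, 21, -7, 17, -2, 16, -2, -13, 18, -1, 20, 14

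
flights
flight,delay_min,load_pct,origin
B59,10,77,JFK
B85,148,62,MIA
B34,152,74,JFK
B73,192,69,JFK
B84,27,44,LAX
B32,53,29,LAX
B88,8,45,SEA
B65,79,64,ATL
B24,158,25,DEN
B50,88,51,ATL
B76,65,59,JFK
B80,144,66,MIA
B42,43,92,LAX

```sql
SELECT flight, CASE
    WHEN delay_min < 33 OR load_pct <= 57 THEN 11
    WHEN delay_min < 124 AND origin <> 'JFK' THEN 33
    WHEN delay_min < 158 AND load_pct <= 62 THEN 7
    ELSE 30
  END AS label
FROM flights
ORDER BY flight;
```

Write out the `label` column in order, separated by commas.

11, 11, 30, 33, 11, 11, 33, 30, 7, 30, 11, 7, 11

flight=B24: delay_min < 33 OR load_pct <= 57 → 11
flight=B32: delay_min < 33 OR load_pct <= 57 → 11
flight=B34: ELSE → 30
flight=B42: delay_min < 124 AND origin <> 'JFK' → 33
flight=B50: delay_min < 33 OR load_pct <= 57 → 11
flight=B59: delay_min < 33 OR load_pct <= 57 → 11
flight=B65: delay_min < 124 AND origin <> 'JFK' → 33
flight=B73: ELSE → 30
flight=B76: delay_min < 158 AND load_pct <= 62 → 7
flight=B80: ELSE → 30
flight=B84: delay_min < 33 OR load_pct <= 57 → 11
flight=B85: delay_min < 158 AND load_pct <= 62 → 7
flight=B88: delay_min < 33 OR load_pct <= 57 → 11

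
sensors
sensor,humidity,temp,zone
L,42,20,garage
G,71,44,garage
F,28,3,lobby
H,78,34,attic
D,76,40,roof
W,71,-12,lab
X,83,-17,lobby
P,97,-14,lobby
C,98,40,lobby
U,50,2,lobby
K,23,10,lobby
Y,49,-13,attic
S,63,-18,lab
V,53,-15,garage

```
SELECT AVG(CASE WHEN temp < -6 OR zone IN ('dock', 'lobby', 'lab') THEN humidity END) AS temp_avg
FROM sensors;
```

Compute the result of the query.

sensor=L: ✗
sensor=G: ✗
sensor=F: ✓ → 28
sensor=H: ✗
sensor=D: ✗
sensor=W: ✓ → 71
sensor=X: ✓ → 83
sensor=P: ✓ → 97
sensor=C: ✓ → 98
sensor=U: ✓ → 50
sensor=K: ✓ → 23
sensor=Y: ✓ → 49
sensor=S: ✓ → 63
sensor=V: ✓ → 53
temp_avg = (28 + 71 + 83 + 97 + 98 + 50 + 23 + 49 + 63 + 53) / 10 = 61.5

61.5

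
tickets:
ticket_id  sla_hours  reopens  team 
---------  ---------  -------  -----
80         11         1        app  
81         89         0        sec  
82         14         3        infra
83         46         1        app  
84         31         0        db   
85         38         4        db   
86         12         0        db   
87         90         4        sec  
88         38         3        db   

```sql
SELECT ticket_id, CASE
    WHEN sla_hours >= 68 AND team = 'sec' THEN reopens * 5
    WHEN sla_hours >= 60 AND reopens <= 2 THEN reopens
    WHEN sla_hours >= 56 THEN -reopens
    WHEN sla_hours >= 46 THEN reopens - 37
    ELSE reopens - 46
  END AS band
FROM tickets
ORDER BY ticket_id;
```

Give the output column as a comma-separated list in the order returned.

ticket_id=80: ELSE → -45
ticket_id=81: sla_hours >= 68 AND team = 'sec' → 0
ticket_id=82: ELSE → -43
ticket_id=83: sla_hours >= 46 → -36
ticket_id=84: ELSE → -46
ticket_id=85: ELSE → -42
ticket_id=86: ELSE → -46
ticket_id=87: sla_hours >= 68 AND team = 'sec' → 20
ticket_id=88: ELSE → -43

-45, 0, -43, -36, -46, -42, -46, 20, -43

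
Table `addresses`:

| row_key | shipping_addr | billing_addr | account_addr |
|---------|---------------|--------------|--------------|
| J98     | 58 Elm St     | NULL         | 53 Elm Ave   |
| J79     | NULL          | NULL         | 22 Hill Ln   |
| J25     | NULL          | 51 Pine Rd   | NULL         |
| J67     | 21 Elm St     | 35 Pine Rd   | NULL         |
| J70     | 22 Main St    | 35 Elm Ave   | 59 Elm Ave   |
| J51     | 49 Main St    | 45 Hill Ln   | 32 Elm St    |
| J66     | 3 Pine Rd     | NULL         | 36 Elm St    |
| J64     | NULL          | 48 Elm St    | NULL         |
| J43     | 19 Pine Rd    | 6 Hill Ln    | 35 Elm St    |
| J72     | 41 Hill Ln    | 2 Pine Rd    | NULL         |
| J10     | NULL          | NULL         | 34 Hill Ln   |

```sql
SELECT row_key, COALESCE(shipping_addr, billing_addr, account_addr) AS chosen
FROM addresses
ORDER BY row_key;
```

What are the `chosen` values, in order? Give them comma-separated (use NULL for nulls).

row_key=J10: shipping_addr=NULL, billing_addr=NULL, account_addr=34 Hill Ln → 34 Hill Ln
row_key=J25: shipping_addr=NULL, billing_addr=51 Pine Rd → 51 Pine Rd
row_key=J43: shipping_addr=19 Pine Rd → 19 Pine Rd
row_key=J51: shipping_addr=49 Main St → 49 Main St
row_key=J64: shipping_addr=NULL, billing_addr=48 Elm St → 48 Elm St
row_key=J66: shipping_addr=3 Pine Rd → 3 Pine Rd
row_key=J67: shipping_addr=21 Elm St → 21 Elm St
row_key=J70: shipping_addr=22 Main St → 22 Main St
row_key=J72: shipping_addr=41 Hill Ln → 41 Hill Ln
row_key=J79: shipping_addr=NULL, billing_addr=NULL, account_addr=22 Hill Ln → 22 Hill Ln
row_key=J98: shipping_addr=58 Elm St → 58 Elm St

34 Hill Ln, 51 Pine Rd, 19 Pine Rd, 49 Main St, 48 Elm St, 3 Pine Rd, 21 Elm St, 22 Main St, 41 Hill Ln, 22 Hill Ln, 58 Elm St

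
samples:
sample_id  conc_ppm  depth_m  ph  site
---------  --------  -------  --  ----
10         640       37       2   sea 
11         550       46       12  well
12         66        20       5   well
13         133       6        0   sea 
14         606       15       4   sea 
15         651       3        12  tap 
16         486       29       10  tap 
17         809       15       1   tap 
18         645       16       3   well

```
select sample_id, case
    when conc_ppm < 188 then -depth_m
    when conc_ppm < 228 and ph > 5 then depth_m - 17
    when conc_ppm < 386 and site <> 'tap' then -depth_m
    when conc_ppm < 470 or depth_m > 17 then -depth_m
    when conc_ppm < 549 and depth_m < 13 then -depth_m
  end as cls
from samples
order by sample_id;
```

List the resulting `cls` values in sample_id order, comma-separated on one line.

-37, -46, -20, -6, NULL, NULL, -29, NULL, NULL

sample_id=10: conc_ppm < 470 or depth_m > 17 → -37
sample_id=11: conc_ppm < 470 or depth_m > 17 → -46
sample_id=12: conc_ppm < 188 → -20
sample_id=13: conc_ppm < 188 → -6
sample_id=14: (no match → NULL) → NULL
sample_id=15: (no match → NULL) → NULL
sample_id=16: conc_ppm < 470 or depth_m > 17 → -29
sample_id=17: (no match → NULL) → NULL
sample_id=18: (no match → NULL) → NULL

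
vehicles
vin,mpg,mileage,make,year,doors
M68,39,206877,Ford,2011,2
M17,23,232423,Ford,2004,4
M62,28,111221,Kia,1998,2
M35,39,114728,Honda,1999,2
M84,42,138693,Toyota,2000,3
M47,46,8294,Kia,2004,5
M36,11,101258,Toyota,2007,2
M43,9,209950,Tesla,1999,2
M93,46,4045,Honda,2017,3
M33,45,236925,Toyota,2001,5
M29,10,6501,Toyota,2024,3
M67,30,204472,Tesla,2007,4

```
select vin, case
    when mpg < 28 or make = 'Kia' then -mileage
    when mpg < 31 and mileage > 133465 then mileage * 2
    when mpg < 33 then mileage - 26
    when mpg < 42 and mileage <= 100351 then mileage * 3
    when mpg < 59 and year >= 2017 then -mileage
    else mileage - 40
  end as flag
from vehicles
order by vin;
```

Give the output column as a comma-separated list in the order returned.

-232423, -6501, 236885, 114688, -101258, -209950, -8294, -111221, 408944, 206837, 138653, -4045

vin=M17: mpg < 28 or make = 'Kia' → -232423
vin=M29: mpg < 28 or make = 'Kia' → -6501
vin=M33: ELSE → 236885
vin=M35: ELSE → 114688
vin=M36: mpg < 28 or make = 'Kia' → -101258
vin=M43: mpg < 28 or make = 'Kia' → -209950
vin=M47: mpg < 28 or make = 'Kia' → -8294
vin=M62: mpg < 28 or make = 'Kia' → -111221
vin=M67: mpg < 31 and mileage > 133465 → 408944
vin=M68: ELSE → 206837
vin=M84: ELSE → 138653
vin=M93: mpg < 59 and year >= 2017 → -4045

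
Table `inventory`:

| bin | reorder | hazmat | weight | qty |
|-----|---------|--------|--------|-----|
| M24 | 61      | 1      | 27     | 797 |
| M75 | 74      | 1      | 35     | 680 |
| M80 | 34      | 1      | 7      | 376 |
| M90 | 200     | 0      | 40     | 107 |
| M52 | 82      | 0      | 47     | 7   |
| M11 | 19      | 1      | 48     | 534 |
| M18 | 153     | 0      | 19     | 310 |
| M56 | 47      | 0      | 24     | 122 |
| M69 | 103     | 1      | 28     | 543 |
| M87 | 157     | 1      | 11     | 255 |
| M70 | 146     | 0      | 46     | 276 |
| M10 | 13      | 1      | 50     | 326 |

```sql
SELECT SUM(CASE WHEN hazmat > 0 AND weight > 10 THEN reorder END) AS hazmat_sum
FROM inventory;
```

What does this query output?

bin=M24: ✓ → 61
bin=M75: ✓ → 74
bin=M80: ✗
bin=M90: ✗
bin=M52: ✗
bin=M11: ✓ → 19
bin=M18: ✗
bin=M56: ✗
bin=M69: ✓ → 103
bin=M87: ✓ → 157
bin=M70: ✗
bin=M10: ✓ → 13
hazmat_sum = 61 + 74 + 19 + 103 + 157 + 13 = 427

427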